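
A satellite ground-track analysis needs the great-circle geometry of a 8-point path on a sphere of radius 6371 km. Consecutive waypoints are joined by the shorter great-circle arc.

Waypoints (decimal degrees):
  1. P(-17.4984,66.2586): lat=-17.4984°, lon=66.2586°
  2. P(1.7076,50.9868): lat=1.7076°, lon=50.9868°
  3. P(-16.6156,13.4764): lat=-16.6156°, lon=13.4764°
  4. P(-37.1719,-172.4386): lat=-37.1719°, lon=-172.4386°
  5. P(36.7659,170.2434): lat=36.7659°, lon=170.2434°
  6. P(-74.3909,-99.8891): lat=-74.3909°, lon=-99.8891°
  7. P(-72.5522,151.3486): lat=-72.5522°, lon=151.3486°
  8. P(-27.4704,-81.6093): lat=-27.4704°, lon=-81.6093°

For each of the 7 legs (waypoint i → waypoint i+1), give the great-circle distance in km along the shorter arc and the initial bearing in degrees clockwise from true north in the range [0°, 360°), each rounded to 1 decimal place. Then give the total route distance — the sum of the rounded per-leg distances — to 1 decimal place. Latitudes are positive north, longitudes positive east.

Leg 1: dist=2713.2 km, bearing=320.4°
Leg 2: dist=4592.4 km, bearing=242.1°
Leg 3: dist=14002.1 km, bearing=174.2°
Leg 4: dist=8412.6 km, bearing=345.8°
Leg 5: dist=13918.0 km, bearing=160.8°
Leg 6: dist=2976.2 km, bearing=219.1°
Leg 7: dist=8200.8 km, bearing=132.5°
Total: 54815.3 km

Leg 1: φ1=-0.3054047, φ2=0.0298032, Δφ=0.3352079, Δλ=-0.2665432 rad; a=sin²(Δφ/2)+cosφ1·cosφ2·sin²(Δλ/2)=0.0446609268; c=2·atan2(√a, √(1-a))=0.425873686; dist=6371·c=2713.241 ≈ 2713.2 km; running total=2713.2 km
Leg 1 bearing: y=sinΔλ·cosφ2=-0.26328131, x=cosφ1·sinφ2-sinφ1·cosφ2·cosΔλ=0.31835242; θ=atan2(y, x)=-39.5912° <0 so +360° → 320.4088° ≈ 320.4°
Leg 2: φ1=0.0298032, φ2=-0.2899969, Δφ=-0.3198002, Δλ=-0.6546800 rad; a=sin²(Δφ/2)+cosφ1·cosφ2·sin²(Δλ/2)=0.1243688662; c=2·atan2(√a, √(1-a))=0.720823808; dist=6371·c=4592.368 ≈ 4592.4 km; running total=7305.6 km
Leg 2 bearing: y=sinΔλ·cosφ2=-0.58348043, x=cosφ1·sinφ2-sinφ1·cosφ2·cosΔλ=-0.30847301; θ=atan2(y, x)=-117.8644° <0 so +360° → 242.1356° ≈ 242.1°
Leg 3: φ1=-0.2899969, φ2=-0.6487720, Δφ=-0.3587751, Δλ=-3.2448289 rad; a=sin²(Δφ/2)+cosφ1·cosφ2·sin²(Δλ/2)=0.7933582211; c=2·atan2(√a, √(1-a))=2.197794369; dist=6371·c=14002.148 ≈ 14002.1 km; running total=21307.7 km
Leg 3 bearing: y=sinΔλ·cosφ2=0.08211530, x=cosφ1·sinφ2-sinφ1·cosφ2·cosΔλ=-0.80561833; θ=atan2(y, x)=174.1800° ≈ 174.2°
Leg 4: φ1=-0.6487720, φ2=0.6416860, Δφ=1.2904581, Δλ=5.9809292 rad; a=sin²(Δφ/2)+cosφ1·cosφ2·sin²(Δλ/2)=0.3761281853; c=2·atan2(√a, √(1-a))=1.320445743; dist=6371·c=8412.560 ≈ 8412.6 km; running total=29720.3 km
Leg 4 bearing: y=sinΔλ·cosφ2=-0.23846364, x=cosφ1·sinφ2-sinφ1·cosφ2·cosΔλ=0.93901980; θ=atan2(y, x)=-14.2490° <0 so +360° → 345.7510° ≈ 345.8°
Leg 5: φ1=0.6416860, φ2=-1.2983661, Δφ=-1.9400521, Δλ=-4.7147015 rad; a=sin²(Δφ/2)+cosφ1·cosφ2·sin²(Δλ/2)=0.7879869763; c=2·atan2(√a, √(1-a))=2.184591401; dist=6371·c=13918.032 ≈ 13918.0 km; running total=43638.3 km
Leg 5 bearing: y=sinΔλ·cosφ2=0.26907207, x=cosφ1·sinφ2-sinφ1·cosφ2·cosΔλ=-0.77191594; θ=atan2(y, x)=160.7826° ≈ 160.8°
Leg 6: φ1=-1.2983661, φ2=-1.2662748, Δφ=0.0320914, Δλ=4.3849251 rad; a=sin²(Δφ/2)+cosφ1·cosφ2·sin²(Δλ/2)=0.0535711351; c=2·atan2(√a, √(1-a))=0.467144808; dist=6371·c=2976.180 ≈ 2976.2 km; running total=46614.5 km
Leg 6 bearing: y=sinΔλ·cosφ2=-0.28390378, x=cosφ1·sinφ2-sinφ1·cosφ2·cosΔλ=-0.34957648; θ=atan2(y, x)=-140.9187° <0 so +360° → 219.0813° ≈ 219.1°
Leg 7: φ1=-1.2662748, φ2=-0.4794489, Δφ=0.7868258, Δλ=-4.0658824 rad; a=sin²(Δφ/2)+cosφ1·cosφ2·sin²(Δλ/2)=0.3600951597; c=2·atan2(√a, √(1-a))=1.287200461; dist=6371·c=8200.754 ≈ 8200.8 km; running total=54815.3 km
Leg 7 bearing: y=sinΔλ·cosφ2=0.70819623, x=cosφ1·sinφ2-sinφ1·cosφ2·cosΔλ=-0.64820108; θ=atan2(y, x)=132.4674° ≈ 132.5°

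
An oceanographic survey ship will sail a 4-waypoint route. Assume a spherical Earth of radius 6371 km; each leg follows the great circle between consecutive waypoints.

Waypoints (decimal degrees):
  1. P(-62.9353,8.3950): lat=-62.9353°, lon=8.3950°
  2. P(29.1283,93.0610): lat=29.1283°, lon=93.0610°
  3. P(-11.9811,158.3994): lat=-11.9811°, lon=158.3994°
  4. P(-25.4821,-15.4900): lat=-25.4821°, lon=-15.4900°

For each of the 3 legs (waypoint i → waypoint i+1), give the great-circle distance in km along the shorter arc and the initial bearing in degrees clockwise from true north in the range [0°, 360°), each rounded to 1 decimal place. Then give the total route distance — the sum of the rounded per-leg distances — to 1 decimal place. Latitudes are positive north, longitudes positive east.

Leg 1: φ1=-1.0984282, φ2=0.5083847, Δφ=1.6068129, Δλ=1.4777005 rad; a=sin²(Δφ/2)+cosφ1·cosφ2·sin²(Δλ/2)=0.6982573901; c=2·atan2(√a, √(1-a))=1.978513627; dist=6371·c=12605.110 ≈ 12605.1 km; running total=12605.1 km
Leg 1 bearing: y=sinΔλ·cosφ2=0.86974925, x=cosφ1·sinφ2-sinφ1·cosφ2·cosΔλ=0.29378949; θ=atan2(y, x)=71.3357° ≈ 71.3°
Leg 2: φ1=0.5083847, φ2=-0.2091096, Δφ=-0.7174944, Δλ=1.1403702 rad; a=sin²(Δφ/2)+cosφ1·cosφ2·sin²(Δλ/2)=0.3722495872; c=2·atan2(√a, √(1-a))=1.312430640; dist=6371·c=8361.496 ≈ 8361.5 km; running total=20966.6 km
Leg 2 bearing: y=sinΔλ·cosφ2=0.88899111, x=cosφ1·sinφ2-sinφ1·cosφ2·cosΔλ=-0.38001860; θ=atan2(y, x)=113.1453° ≈ 113.1°
Leg 3: φ1=-0.2091096, φ2=-0.4447465, Δφ=-0.2356369, Δλ=-3.0349426 rad; a=sin²(Δφ/2)+cosφ1·cosφ2·sin²(Δλ/2)=0.8943634452; c=2·atan2(√a, √(1-a))=2.479531604; dist=6371·c=15797.096 ≈ 15797.1 km; running total=36763.7 km
Leg 3 bearing: y=sinΔλ·cosφ2=-0.09609273, x=cosφ1·sinφ2-sinφ1·cosφ2·cosΔλ=-0.60718702; θ=atan2(y, x)=-171.0070° <0 so +360° → 188.9930° ≈ 189.0°

Leg 1: dist=12605.1 km, bearing=71.3°
Leg 2: dist=8361.5 km, bearing=113.1°
Leg 3: dist=15797.1 km, bearing=189.0°
Total: 36763.7 km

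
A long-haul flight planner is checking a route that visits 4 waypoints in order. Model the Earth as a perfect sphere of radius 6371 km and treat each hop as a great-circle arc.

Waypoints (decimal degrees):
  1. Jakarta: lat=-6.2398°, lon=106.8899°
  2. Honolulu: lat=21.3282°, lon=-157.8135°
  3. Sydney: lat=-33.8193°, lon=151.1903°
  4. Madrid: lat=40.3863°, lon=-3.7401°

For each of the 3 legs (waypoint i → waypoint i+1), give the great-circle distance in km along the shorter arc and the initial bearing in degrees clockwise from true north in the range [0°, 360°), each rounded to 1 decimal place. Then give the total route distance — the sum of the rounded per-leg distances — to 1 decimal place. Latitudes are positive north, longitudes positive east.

Leg 1: φ1=-0.1089051, φ2=0.3722473, Δφ=0.4811524, Δλ=-4.6199459 rad; a=sin²(Δφ/2)+cosφ1·cosφ2·sin²(Δλ/2)=0.5625057265; c=2·atan2(√a, √(1-a))=1.696135702; dist=6371·c=10806.081 ≈ 10806.1 km; running total=10806.1 km
Leg 1 bearing: y=sinΔλ·cosφ2=0.92753494, x=cosφ1·sinφ2-sinφ1·cosφ2·cosΔλ=0.35220886; θ=atan2(y, x)=69.2069° ≈ 69.2°
Leg 2: φ1=0.3722473, φ2=-0.5902581, Δφ=-0.9625054, Δλ=5.3931337 rad; a=sin²(Δφ/2)+cosφ1·cosφ2·sin²(Δλ/2)=0.3576812285; c=2·atan2(√a, √(1-a))=1.282168017; dist=6371·c=8168.692 ≈ 8168.7 km; running total=18974.8 km
Leg 2 bearing: y=sinΔλ·cosφ2=-0.64561588, x=cosφ1·sinφ2-sinφ1·cosφ2·cosΔλ=-0.70863362; θ=atan2(y, x)=-137.6642° <0 so +360° → 222.3358° ≈ 222.3°
Leg 3: φ1=-0.5902581, φ2=0.7048739, Δφ=1.2951320, Δλ=-2.7040456 rad; a=sin²(Δφ/2)+cosφ1·cosφ2·sin²(Δλ/2)=0.9669119515; c=2·atan2(√a, √(1-a))=2.775753517; dist=6371·c=17684.326 ≈ 17684.3 km; running total=36659.1 km
Leg 3 bearing: y=sinΔλ·cosφ2=-0.32274382, x=cosφ1·sinφ2-sinφ1·cosφ2·cosΔλ=0.15430277; θ=atan2(y, x)=-64.4477° <0 so +360° → 295.5523° ≈ 295.6°

Leg 1: dist=10806.1 km, bearing=69.2°
Leg 2: dist=8168.7 km, bearing=222.3°
Leg 3: dist=17684.3 km, bearing=295.6°
Total: 36659.1 km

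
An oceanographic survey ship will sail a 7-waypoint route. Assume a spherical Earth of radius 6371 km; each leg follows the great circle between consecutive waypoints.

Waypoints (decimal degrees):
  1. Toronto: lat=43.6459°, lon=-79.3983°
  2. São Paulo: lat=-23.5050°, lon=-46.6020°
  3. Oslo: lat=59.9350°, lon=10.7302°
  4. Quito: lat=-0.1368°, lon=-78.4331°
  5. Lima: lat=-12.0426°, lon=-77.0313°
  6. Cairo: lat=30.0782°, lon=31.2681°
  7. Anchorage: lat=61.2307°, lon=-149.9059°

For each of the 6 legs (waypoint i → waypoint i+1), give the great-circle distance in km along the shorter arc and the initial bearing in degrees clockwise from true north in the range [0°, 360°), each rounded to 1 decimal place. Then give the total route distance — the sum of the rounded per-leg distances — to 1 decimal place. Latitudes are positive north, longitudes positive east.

Leg 1: φ1=0.7617647, φ2=-0.4102396, Δφ=-1.1720043, Δλ=0.5724034 rad; a=sin²(Δφ/2)+cosφ1·cosφ2·sin²(Δλ/2)=0.3587338464; c=2·atan2(√a, √(1-a))=1.284363379; dist=6371·c=8182.679 ≈ 8182.7 km; running total=8182.7 km
Leg 1 bearing: y=sinΔλ·cosφ2=0.49671034, x=cosφ1·sinφ2-sinφ1·cosφ2·cosΔλ=-0.82064263; θ=atan2(y, x)=148.8147° ≈ 148.8°
Leg 2: φ1=-0.4102396, φ2=1.0460631, Δφ=1.4563027, Δλ=1.0006357 rad; a=sin²(Δφ/2)+cosφ1·cosφ2·sin²(Δλ/2)=0.5485966998; c=2·atan2(√a, √(1-a))=1.668143404; dist=6371·c=10627.742 ≈ 10627.7 km; running total=18810.4 km
Leg 2 bearing: y=sinΔλ·cosφ2=0.42173392, x=cosφ1·sinφ2-sinφ1·cosφ2·cosΔλ=0.90149539; θ=atan2(y, x)=25.0709° ≈ 25.1°
Leg 3: φ1=1.0460631, φ2=-0.0023876, Δφ=-1.0484507, Δλ=-1.5561932 rad; a=sin²(Δφ/2)+cosφ1·cosφ2·sin²(Δλ/2)=0.4973753635; c=2·atan2(√a, √(1-a))=1.565547030; dist=6371·c=9974.100 ≈ 9974.1 km; running total=28784.5 km
Leg 3 bearing: y=sinΔλ·cosφ2=-0.99989053, x=cosφ1·sinφ2-sinφ1·cosφ2·cosΔλ=-0.01383409; θ=atan2(y, x)=-90.7927° <0 so +360° → 269.2073° ≈ 269.2°
Leg 4: φ1=-0.0023876, φ2=-0.2101830, Δφ=-0.2077954, Δλ=0.0244660 rad; a=sin²(Δφ/2)+cosφ1·cosφ2·sin²(Δλ/2)=0.0109022925; c=2·atan2(√a, √(1-a))=0.209209411; dist=6371·c=1332.873 ≈ 1332.9 km; running total=30117.4 km
Leg 4 bearing: y=sinΔλ·cosφ2=0.02392521, x=cosφ1·sinφ2-sinφ1·cosφ2·cosΔλ=-0.20630394; θ=atan2(y, x)=173.3849° ≈ 173.4°
Leg 5: φ1=-0.2101830, φ2=0.5249636, Δφ=0.7351466, Δλ=1.8901811 rad; a=sin²(Δφ/2)+cosφ1·cosφ2·sin²(Δλ/2)=0.6851444247; c=2·atan2(√a, √(1-a))=1.950116281; dist=6371·c=12424.191 ≈ 12424.2 km; running total=42541.6 km
Leg 5 bearing: y=sinΔλ·cosφ2=0.82158075, x=cosφ1·sinφ2-sinφ1·cosφ2·cosΔλ=0.43346423; θ=atan2(y, x)=62.1840° ≈ 62.2°
Leg 6: φ1=0.5249636, φ2=1.0686773, Δφ=0.5437137, Δλ=-3.1620828 rad; a=sin²(Δφ/2)+cosφ1·cosφ2·sin²(Δλ/2)=0.4885349737; c=2·atan2(√a, √(1-a))=1.547864264; dist=6371·c=9861.443 ≈ 9861.4 km; running total=52403.0 km
Leg 6 bearing: y=sinΔλ·cosφ2=0.00986090, x=cosφ1·sinφ2-sinφ1·cosφ2·cosΔλ=0.99968844; θ=atan2(y, x)=0.5651° ≈ 0.6°

Leg 1: dist=8182.7 km, bearing=148.8°
Leg 2: dist=10627.7 km, bearing=25.1°
Leg 3: dist=9974.1 km, bearing=269.2°
Leg 4: dist=1332.9 km, bearing=173.4°
Leg 5: dist=12424.2 km, bearing=62.2°
Leg 6: dist=9861.4 km, bearing=0.6°
Total: 52403.0 km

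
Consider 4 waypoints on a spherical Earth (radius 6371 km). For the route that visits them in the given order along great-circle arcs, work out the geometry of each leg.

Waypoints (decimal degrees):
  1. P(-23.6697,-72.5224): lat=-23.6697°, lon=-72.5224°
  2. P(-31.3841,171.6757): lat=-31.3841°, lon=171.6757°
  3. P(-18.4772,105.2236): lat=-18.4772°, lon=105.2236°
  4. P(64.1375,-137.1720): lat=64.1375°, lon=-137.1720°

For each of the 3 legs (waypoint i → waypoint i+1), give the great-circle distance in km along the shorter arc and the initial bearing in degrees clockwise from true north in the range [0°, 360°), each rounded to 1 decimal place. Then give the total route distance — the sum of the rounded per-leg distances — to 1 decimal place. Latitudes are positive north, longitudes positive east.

Leg 1: dist=10846.2 km, bearing=230.8°
Leg 2: dist=6755.8 km, bearing=265.2°
Leg 3: dist=13174.7 km, bearing=26.1°
Total: 30776.7 km

Leg 1: φ1=-0.4131142, φ2=-0.5477559, Δφ=-0.1346417, Δλ=4.2620609 rad; a=sin²(Δφ/2)+cosφ1·cosφ2·sin²(Δλ/2)=0.5656249164; c=2·atan2(√a, √(1-a))=1.702425941; dist=6371·c=10846.156 ≈ 10846.2 km; running total=10846.2 km
Leg 1 bearing: y=sinΔλ·cosφ2=-0.76858563, x=cosφ1·sinφ2-sinφ1·cosφ2·cosΔλ=-0.62613866; θ=atan2(y, x)=-129.1684° <0 so +360° → 230.8316° ≈ 230.8°
Leg 2: φ1=-0.5477559, φ2=-0.3224880, Δφ=0.2252679, Δλ=-1.1598079 rad; a=sin²(Δφ/2)+cosφ1·cosφ2·sin²(Δλ/2)=0.2557351208; c=2·atan2(√a, √(1-a))=1.060392370; dist=6371·c=6755.760 ≈ 6755.8 km; running total=17602.0 km
Leg 2 bearing: y=sinΔλ·cosφ2=-0.86946901, x=cosφ1·sinφ2-sinφ1·cosφ2·cosΔλ=-0.07322785; θ=atan2(y, x)=-94.8142° <0 so +360° → 265.1858° ≈ 265.2°
Leg 3: φ1=-0.3224880, φ2=1.1194105, Δφ=1.4418985, Δλ=-4.2306013 rad; a=sin²(Δφ/2)+cosφ1·cosφ2·sin²(Δλ/2)=0.7384453700; c=2·atan2(√a, √(1-a))=2.067910210; dist=6371·c=13174.656 ≈ 13174.7 km; running total=30776.7 km
Leg 3 bearing: y=sinΔλ·cosφ2=0.38655794, x=cosφ1·sinφ2-sinφ1·cosφ2·cosΔλ=0.78939735; θ=atan2(y, x)=26.0904° ≈ 26.1°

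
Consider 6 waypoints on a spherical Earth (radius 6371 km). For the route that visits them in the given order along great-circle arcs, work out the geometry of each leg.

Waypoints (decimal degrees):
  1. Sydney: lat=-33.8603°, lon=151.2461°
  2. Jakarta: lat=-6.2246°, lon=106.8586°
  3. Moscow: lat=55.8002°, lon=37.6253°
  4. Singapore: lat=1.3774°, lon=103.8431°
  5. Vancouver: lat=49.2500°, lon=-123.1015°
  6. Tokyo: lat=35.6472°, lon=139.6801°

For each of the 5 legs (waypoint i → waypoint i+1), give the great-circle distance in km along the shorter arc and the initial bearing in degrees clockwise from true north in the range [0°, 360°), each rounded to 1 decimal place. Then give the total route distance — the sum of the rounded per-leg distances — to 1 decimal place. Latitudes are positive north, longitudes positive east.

Leg 1: φ1=-0.5909737, φ2=-0.1086398, Δφ=0.4823340, Δλ=-0.7747080 rad; a=sin²(Δφ/2)+cosφ1·cosφ2·sin²(Δλ/2)=0.1748314558; c=2·atan2(√a, √(1-a))=0.862768230; dist=6371·c=5496.696 ≈ 5496.7 km; running total=5496.7 km
Leg 1 bearing: y=sinΔλ·cosφ2=-0.69538351, x=cosφ1·sinφ2-sinφ1·cosφ2·cosΔλ=0.30578334; θ=atan2(y, x)=-66.2633° <0 so +360° → 293.7367° ≈ 293.7°
Leg 2: φ1=-0.1086398, φ2=0.9738972, Δφ=1.0825370, Δλ=-1.2083490 rad; a=sin²(Δφ/2)+cosφ1·cosφ2·sin²(Δλ/2)=0.4457795313; c=2·atan2(√a, √(1-a))=1.462141723; dist=6371·c=9315.305 ≈ 9315.3 km; running total=14812.0 km
Leg 2 bearing: y=sinΔλ·cosφ2=-0.52556319, x=cosφ1·sinφ2-sinφ1·cosφ2·cosΔλ=0.84381508; θ=atan2(y, x)=-31.9164° <0 so +360° → 328.0836° ≈ 328.1°
Leg 3: φ1=0.9738972, φ2=0.0240402, Δφ=-0.9498570, Δλ=1.1557186 rad; a=sin²(Δφ/2)+cosφ1·cosφ2·sin²(Δλ/2)=0.3767595266; c=2·atan2(√a, √(1-a))=1.321748838; dist=6371·c=8420.862 ≈ 8420.9 km; running total=23232.9 km
Leg 3 bearing: y=sinΔλ·cosφ2=0.91482058, x=cosφ1·sinφ2-sinφ1·cosφ2·cosΔλ=-0.31992257; θ=atan2(y, x)=109.2753° ≈ 109.3°
Leg 4: φ1=0.0240402, φ2=0.8595747, Δφ=0.8355345, Δλ=-3.9609305 rad; a=sin²(Δφ/2)+cosφ1·cosφ2·sin²(Δλ/2)=0.7136517364; c=2·atan2(√a, √(1-a))=2.012304467; dist=6371·c=12820.392 ≈ 12820.4 km; running total=36053.3 km
Leg 4 bearing: y=sinΔλ·cosφ2=0.47696759, x=cosφ1·sinφ2-sinφ1·cosφ2·cosΔλ=0.76805837; θ=atan2(y, x)=31.8405° ≈ 31.8°
Leg 5: φ1=0.8595747, φ2=0.6221610, Δφ=-0.2374136, Δλ=4.5864041 rad; a=sin²(Δφ/2)+cosφ1·cosφ2·sin²(Δλ/2)=0.3125741379; c=2·atan2(√a, √(1-a))=1.186559495; dist=6371·c=7559.571 ≈ 7559.6 km; running total=43612.9 km
Leg 5 bearing: y=sinΔλ·cosφ2=-0.80618043, x=cosφ1·sinφ2-sinφ1·cosφ2·cosΔλ=0.45777648; θ=atan2(y, x)=-60.4106° <0 so +360° → 299.5894° ≈ 299.6°

Leg 1: dist=5496.7 km, bearing=293.7°
Leg 2: dist=9315.3 km, bearing=328.1°
Leg 3: dist=8420.9 km, bearing=109.3°
Leg 4: dist=12820.4 km, bearing=31.8°
Leg 5: dist=7559.6 km, bearing=299.6°
Total: 43612.9 km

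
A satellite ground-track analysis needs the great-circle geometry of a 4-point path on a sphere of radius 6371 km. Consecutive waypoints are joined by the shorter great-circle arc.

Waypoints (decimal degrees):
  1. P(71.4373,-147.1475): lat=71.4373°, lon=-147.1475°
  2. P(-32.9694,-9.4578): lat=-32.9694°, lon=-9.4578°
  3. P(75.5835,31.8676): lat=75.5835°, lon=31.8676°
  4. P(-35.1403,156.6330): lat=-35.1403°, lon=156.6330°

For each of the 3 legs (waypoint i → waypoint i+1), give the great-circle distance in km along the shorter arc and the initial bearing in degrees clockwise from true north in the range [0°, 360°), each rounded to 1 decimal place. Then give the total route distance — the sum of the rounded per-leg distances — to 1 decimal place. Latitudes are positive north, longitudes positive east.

Leg 1: dist=15068.1 km, bearing=53.7°
Leg 2: dist=12423.6 km, bearing=10.2°
Leg 3: dist=14715.7 km, bearing=65.3°
Total: 42207.4 km

Leg 1: φ1=1.2468161, φ2=-0.5754246, Δφ=-1.8222407, Δλ=2.4031386 rad; a=sin²(Δφ/2)+cosφ1·cosφ2·sin²(Δλ/2)=0.8566929910; c=2·atan2(√a, √(1-a))=2.365114523; dist=6371·c=15068.145 ≈ 15068.1 km; running total=15068.1 km
Leg 1 bearing: y=sinΔλ·cosφ2=0.56474301, x=cosφ1·sinφ2-sinφ1·cosφ2·cosΔλ=0.41490453; θ=atan2(y, x)=53.6961° ≈ 53.7°
Leg 2: φ1=-0.5754246, φ2=1.3191809, Δφ=1.8946055, Δλ=0.7212643 rad; a=sin²(Δφ/2)+cosφ1·cosφ2·sin²(Δλ/2)=0.6850979862; c=2·atan2(√a, √(1-a))=1.950016299; dist=6371·c=12423.554 ≈ 12423.6 km; running total=27491.7 km
Leg 2 bearing: y=sinΔλ·cosφ2=0.16440273, x=cosφ1·sinφ2-sinφ1·cosφ2·cosΔλ=0.91429026; θ=atan2(y, x)=10.1937° ≈ 10.2°
Leg 3: φ1=1.3191809, φ2=-0.6133139, Δφ=-1.9324949, Δλ=2.1775670 rad; a=sin²(Δφ/2)+cosφ1·cosφ2·sin²(Δλ/2)=0.8367743608; c=2·atan2(√a, √(1-a))=2.309795807; dist=6371·c=14715.709 ≈ 14715.7 km; running total=42207.4 km
Leg 3 bearing: y=sinΔλ·cosφ2=0.67177243, x=cosφ1·sinφ2-sinφ1·cosφ2·cosΔλ=0.30830816; θ=atan2(y, x)=65.3474° ≈ 65.3°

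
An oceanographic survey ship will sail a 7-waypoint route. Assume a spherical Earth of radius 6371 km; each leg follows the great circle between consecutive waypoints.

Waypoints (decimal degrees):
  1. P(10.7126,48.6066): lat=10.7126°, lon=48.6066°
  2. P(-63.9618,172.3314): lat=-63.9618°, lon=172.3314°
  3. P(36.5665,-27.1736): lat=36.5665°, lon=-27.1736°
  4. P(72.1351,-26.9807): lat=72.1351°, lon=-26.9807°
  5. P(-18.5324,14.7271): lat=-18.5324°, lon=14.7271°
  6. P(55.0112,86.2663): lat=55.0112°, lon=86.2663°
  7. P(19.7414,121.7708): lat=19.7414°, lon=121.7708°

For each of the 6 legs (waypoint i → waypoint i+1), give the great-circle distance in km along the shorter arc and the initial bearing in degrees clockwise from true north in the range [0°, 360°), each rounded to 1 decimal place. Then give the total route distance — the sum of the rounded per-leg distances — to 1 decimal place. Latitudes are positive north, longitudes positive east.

Leg 1: dist=12674.5 km, bearing=156.4°
Leg 2: dist=16699.6 km, bearing=147.4°
Leg 3: dist=3955.1 km, bearing=0.1°
Leg 4: dist=10552.1 km, bearing=140.7°
Leg 5: dist=10570.4 km, bearing=33.1°
Leg 6: dist=4922.3 km, bearing=128.5°
Total: 59374.0 km

Leg 1: φ1=0.1869701, φ2=-1.1163440, Δφ=-1.3033141, Δλ=2.1594051 rad; a=sin²(Δφ/2)+cosφ1·cosφ2·sin²(Δλ/2)=0.7032433166; c=2·atan2(√a, √(1-a))=1.989401694; dist=6371·c=12674.478 ≈ 12674.5 km; running total=12674.5 km
Leg 1 bearing: y=sinΔλ·cosφ2=0.36509768, x=cosφ1·sinφ2-sinφ1·cosφ2·cosΔλ=-0.83753943; θ=atan2(y, x)=156.4468° ≈ 156.4°
Leg 2: φ1=-1.1163440, φ2=0.6382058, Δφ=1.7545498, Δλ=-3.4820191 rad; a=sin²(Δφ/2)+cosφ1·cosφ2·sin²(Δλ/2)=0.9338101009; c=2·atan2(√a, √(1-a))=2.621192339; dist=6371·c=16699.616 ≈ 16699.6 km; running total=29374.1 km
Leg 2 bearing: y=sinΔλ·cosφ2=0.26816837, x=cosφ1·sinφ2-sinφ1·cosφ2·cosΔλ=-0.41871340; θ=atan2(y, x)=147.3621° ≈ 147.4°
Leg 3: φ1=0.6382058, φ2=1.2589950, Δφ=0.6207892, Δλ=0.0033667 rad; a=sin²(Δφ/2)+cosφ1·cosφ2·sin²(Δλ/2)=0.0932908673; c=2·atan2(√a, √(1-a))=0.620791581; dist=6371·c=3955.063 ≈ 3955.1 km; running total=33329.2 km
Leg 3 bearing: y=sinΔλ·cosφ2=0.00103283, x=cosφ1·sinφ2-sinφ1·cosφ2·cosΔλ=0.58167831; θ=atan2(y, x)=0.1017° ≈ 0.1°
Leg 4: φ1=1.2589950, φ2=-0.3234514, Δφ=-1.5824464, Δλ=0.7279384 rad; a=sin²(Δφ/2)+cosφ1·cosφ2·sin²(Δλ/2)=0.5426851914; c=2·atan2(√a, √(1-a))=1.656270749; dist=6371·c=10552.101 ≈ 10552.1 km; running total=43881.3 km
Leg 4 bearing: y=sinΔλ·cosφ2=0.63083058, x=cosφ1·sinφ2-sinφ1·cosφ2·cosΔλ=-0.77120987; θ=atan2(y, x)=140.7177° ≈ 140.7°
Leg 5: φ1=-0.3234514, φ2=0.9601266, Δφ=1.2835780, Δλ=1.2485946 rad; a=sin²(Δφ/2)+cosφ1·cosφ2·sin²(Δλ/2)=0.5441179105; c=2·atan2(√a, √(1-a))=1.659147045; dist=6371·c=10570.426 ≈ 10570.4 km; running total=54451.7 km
Leg 5 bearing: y=sinΔλ·cosφ2=0.54390860, x=cosφ1·sinφ2-sinφ1·cosφ2·cosΔλ=0.83449259; θ=atan2(y, x)=33.0956° ≈ 33.1°
Leg 6: φ1=0.9601266, φ2=0.3445524, Δφ=-0.6155741, Δλ=0.6196704 rad; a=sin²(Δφ/2)+cosφ1·cosφ2·sin²(Δλ/2)=0.1419535767; c=2·atan2(√a, √(1-a))=0.772607803; dist=6371·c=4922.284 ≈ 4922.3 km; running total=59374.0 km
Leg 6 bearing: y=sinΔλ·cosφ2=0.54663332, x=cosφ1·sinφ2-sinφ1·cosφ2·cosΔλ=-0.43405420; θ=atan2(y, x)=128.4513° ≈ 128.5°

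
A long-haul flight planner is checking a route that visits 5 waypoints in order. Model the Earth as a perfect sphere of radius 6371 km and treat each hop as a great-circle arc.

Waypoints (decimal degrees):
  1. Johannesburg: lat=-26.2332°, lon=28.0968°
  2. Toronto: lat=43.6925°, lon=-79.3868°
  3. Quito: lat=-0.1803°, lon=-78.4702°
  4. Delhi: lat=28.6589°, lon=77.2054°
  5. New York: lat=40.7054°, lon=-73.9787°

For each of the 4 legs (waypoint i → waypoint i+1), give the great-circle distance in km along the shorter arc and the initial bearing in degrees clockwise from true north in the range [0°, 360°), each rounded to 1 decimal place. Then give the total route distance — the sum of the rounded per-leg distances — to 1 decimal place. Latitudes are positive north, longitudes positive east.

Leg 1: φ1=-0.4578557, φ2=0.7625780, Δφ=1.2204337, Δλ=-1.8759427 rad; a=sin²(Δφ/2)+cosφ1·cosφ2·sin²(Δλ/2)=0.7501009815; c=2·atan2(√a, √(1-a))=2.094628325; dist=6371·c=13344.877 ≈ 13344.9 km; running total=13344.9 km
Leg 1 bearing: y=sinΔλ·cosφ2=-0.68965447, x=cosφ1·sinφ2-sinφ1·cosφ2·cosΔλ=0.52361694; θ=atan2(y, x)=-52.7926° <0 so +360° → 307.2074° ≈ 307.2°
Leg 2: φ1=0.7625780, φ2=-0.0031468, Δφ=-0.7657248, Δλ=0.0159977 rad; a=sin²(Δφ/2)+cosφ1·cosφ2·sin²(Δλ/2)=0.1396061567; c=2·atan2(√a, √(1-a))=0.765858301; dist=6371·c=4879.283 ≈ 4879.3 km; running total=18224.2 km
Leg 2 bearing: y=sinΔλ·cosφ2=0.01599693, x=cosφ1·sinφ2-sinφ1·cosφ2·cosΔλ=-0.69297129; θ=atan2(y, x)=178.6776° ≈ 178.7°
Leg 3: φ1=-0.0031468, φ2=0.5001922, Δφ=0.5033390, Δλ=2.7170518 rad; a=sin²(Δφ/2)+cosφ1·cosφ2·sin²(Δλ/2)=0.9005495148; c=2·atan2(√a, √(1-a))=2.499925504; dist=6371·c=15927.025 ≈ 15927.0 km; running total=34151.2 km
Leg 3 bearing: y=sinΔλ·cosφ2=0.36144045, x=cosφ1·sinφ2-sinφ1·cosφ2·cosΔλ=0.47707562; θ=atan2(y, x)=37.1482° ≈ 37.1°
Leg 4: φ1=0.5001922, φ2=0.7104433, Δφ=0.2102511, Δλ=-2.6386603 rad; a=sin²(Δφ/2)+cosφ1·cosφ2·sin²(Δλ/2)=0.6350274323; c=2·atan2(√a, √(1-a))=1.844246339; dist=6371·c=11749.693 ≈ 11749.7 km; running total=45900.9 km
Leg 4 bearing: y=sinΔλ·cosφ2=-0.36538873, x=cosφ1·sinφ2-sinφ1·cosφ2·cosΔλ=0.89082066; θ=atan2(y, x)=-22.3020° <0 so +360° → 337.6980° ≈ 337.7°

Leg 1: dist=13344.9 km, bearing=307.2°
Leg 2: dist=4879.3 km, bearing=178.7°
Leg 3: dist=15927.0 km, bearing=37.1°
Leg 4: dist=11749.7 km, bearing=337.7°
Total: 45900.9 km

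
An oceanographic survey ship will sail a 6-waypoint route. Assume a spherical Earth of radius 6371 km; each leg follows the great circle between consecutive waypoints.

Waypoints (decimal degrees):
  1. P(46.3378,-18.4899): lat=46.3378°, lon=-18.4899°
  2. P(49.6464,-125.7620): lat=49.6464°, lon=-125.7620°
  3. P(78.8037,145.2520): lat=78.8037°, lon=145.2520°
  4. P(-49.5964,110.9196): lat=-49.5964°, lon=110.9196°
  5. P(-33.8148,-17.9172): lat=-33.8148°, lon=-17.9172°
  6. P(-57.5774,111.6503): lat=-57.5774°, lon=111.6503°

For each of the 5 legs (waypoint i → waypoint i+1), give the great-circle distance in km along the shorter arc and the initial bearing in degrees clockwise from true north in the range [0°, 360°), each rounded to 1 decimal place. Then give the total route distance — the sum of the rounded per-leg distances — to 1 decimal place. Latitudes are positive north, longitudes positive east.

Leg 1: dist=7256.1 km, bearing=317.1°
Leg 2: dist=4606.6 km, bearing=342.9°
Leg 3: dist=14457.7 km, bearing=208.5°
Leg 4: dist=9458.5 km, bearing=220.5°
Leg 5: dist=8815.6 km, bearing=155.1°
Total: 44594.5 km

Leg 1: φ1=0.8087472, φ2=0.8664931, Δφ=0.0577460, Δλ=-1.8722513 rad; a=sin²(Δφ/2)+cosφ1·cosφ2·sin²(Δλ/2)=0.2907183849; c=2·atan2(√a, √(1-a))=1.138933603; dist=6371·c=7256.146 ≈ 7256.1 km; running total=7256.1 km
Leg 1 bearing: y=sinΔλ·cosφ2=-0.61830414, x=cosφ1·sinφ2-sinφ1·cosφ2·cosΔλ=0.66521035; θ=atan2(y, x)=-42.9070° <0 so +360° → 317.0930° ≈ 317.1°
Leg 2: φ1=0.8664931, φ2=1.3753840, Δφ=0.5088909, Δλ=4.7300866 rad; a=sin²(Δφ/2)+cosφ1·cosφ2·sin²(Δλ/2)=0.1251079720; c=2·atan2(√a, √(1-a))=0.723060664; dist=6371·c=4606.619 ≈ 4606.6 km; running total=11862.7 km
Leg 2 bearing: y=sinΔλ·cosφ2=-0.19414060, x=cosφ1·sinφ2-sinφ1·cosφ2·cosΔλ=0.63256090; θ=atan2(y, x)=-17.0619° <0 so +360° → 342.9381° ≈ 342.9°
Leg 3: φ1=1.3753840, φ2=-0.8656205, Δφ=-2.2410045, Δλ=-0.5992134 rad; a=sin²(Δφ/2)+cosφ1·cosφ2·sin²(Δλ/2)=0.8215378681; c=2·atan2(√a, √(1-a))=2.269304209; dist=6371·c=14457.737 ≈ 14457.7 km; running total=26320.4 km
Leg 3 bearing: y=sinΔλ·cosφ2=-0.36556214, x=cosφ1·sinφ2-sinφ1·cosφ2·cosΔλ=-0.67291747; θ=atan2(y, x)=-151.4870° <0 so +360° → 208.5130° ≈ 208.5°
Leg 4: φ1=-0.8656205, φ2=-0.5901796, Δφ=0.2754409, Δλ=-2.2486264 rad; a=sin²(Δφ/2)+cosφ1·cosφ2·sin²(Δλ/2)=0.4569647916; c=2·atan2(√a, √(1-a))=1.484619284; dist=6371·c=9458.509 ≈ 9458.5 km; running total=35778.9 km
Leg 4 bearing: y=sinΔλ·cosφ2=-0.64717123, x=cosφ1·sinφ2-sinφ1·cosφ2·cosΔλ=-0.75747032; θ=atan2(y, x)=-139.4899° <0 so +360° → 220.5101° ≈ 220.5°
Leg 5: φ1=-0.5901796, φ2=-1.0049152, Δφ=-0.4147356, Δλ=2.2613795 rad; a=sin²(Δφ/2)+cosφ1·cosφ2·sin²(Δλ/2)=0.4069974170; c=2·atan2(√a, √(1-a))=1.383701544; dist=6371·c=8815.563 ≈ 8815.6 km; running total=44594.5 km
Leg 5 bearing: y=sinΔλ·cosφ2=0.41331201, x=cosφ1·sinφ2-sinφ1·cosφ2·cosΔλ=-0.89138951; θ=atan2(y, x)=155.1242° ≈ 155.1°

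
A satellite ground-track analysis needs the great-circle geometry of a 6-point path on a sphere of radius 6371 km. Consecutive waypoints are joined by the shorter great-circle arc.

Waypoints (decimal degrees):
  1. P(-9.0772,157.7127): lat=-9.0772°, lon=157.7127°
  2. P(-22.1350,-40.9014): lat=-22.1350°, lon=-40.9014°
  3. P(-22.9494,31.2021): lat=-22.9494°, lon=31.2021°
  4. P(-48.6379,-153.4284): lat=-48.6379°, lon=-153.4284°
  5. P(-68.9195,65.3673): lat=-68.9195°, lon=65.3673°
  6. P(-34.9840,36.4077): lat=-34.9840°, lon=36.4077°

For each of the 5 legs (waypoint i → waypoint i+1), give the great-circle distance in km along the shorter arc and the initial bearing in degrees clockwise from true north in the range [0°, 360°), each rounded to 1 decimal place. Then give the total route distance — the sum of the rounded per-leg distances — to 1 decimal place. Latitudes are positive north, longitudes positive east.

Leg 1: dist=15994.6 km, bearing=149.9°
Leg 2: dist=7322.8 km, bearing=106.2°
Leg 3: dist=12041.6 km, bearing=176.8°
Leg 4: dist=6560.2 km, bearing=195.2°
Leg 5: dist=4175.4 km, bearing=319.4°
Total: 46094.6 km

Leg 1: φ1=-0.1584270, φ2=-0.3863286, Δφ=-0.2279016, Δλ=-3.4664700 rad; a=sin²(Δφ/2)+cosφ1·cosφ2·sin²(Δλ/2)=0.9037029837; c=2·atan2(√a, √(1-a))=2.510538427; dist=6371·c=15994.640 ≈ 15994.6 km; running total=15994.6 km
Leg 1 bearing: y=sinΔλ·cosφ2=0.29566761, x=cosφ1·sinφ2-sinφ1·cosφ2·cosΔλ=-0.51056466; θ=atan2(y, x)=149.9249° ≈ 149.9°
Leg 2: φ1=-0.3863286, φ2=-0.4005426, Δφ=-0.0142140, Δλ=1.2584435 rad; a=sin²(Δφ/2)+cosφ1·cosφ2·sin²(Δλ/2)=0.2954813631; c=2·atan2(√a, √(1-a))=1.149397536; dist=6371·c=7322.812 ≈ 7322.8 km; running total=23317.4 km
Leg 2 bearing: y=sinΔλ·cosφ2=0.87629258, x=cosφ1·sinφ2-sinφ1·cosφ2·cosΔλ=-0.25455810; θ=atan2(y, x)=106.1983° ≈ 106.2°
Leg 3: φ1=-0.4005426, φ2=-0.8488915, Δφ=-0.4483489, Δλ=-3.2224101 rad; a=sin²(Δφ/2)+cosφ1·cosφ2·sin²(Δλ/2)=0.6569365997; c=2·atan2(√a, √(1-a))=1.890065973; dist=6371·c=12041.610 ≈ 12041.6 km; running total=35359.0 km
Leg 3 bearing: y=sinΔλ·cosφ2=0.05334732, x=cosφ1·sinφ2-sinφ1·cosφ2·cosΔλ=-0.94796502; θ=atan2(y, x)=176.7790° ≈ 176.8°
Leg 4: φ1=-0.8488915, φ2=-1.2028722, Δφ=-0.3539807, Δλ=3.8187054 rad; a=sin²(Δφ/2)+cosφ1·cosφ2·sin²(Δλ/2)=0.2424634275; c=2·atan2(√a, √(1-a))=1.029703344; dist=6371·c=6560.240 ≈ 6560.2 km; running total=41919.2 km
Leg 4 bearing: y=sinΔλ·cosφ2=-0.22535536, x=cosφ1·sinφ2-sinφ1·cosφ2·cosΔλ=-0.82699130; θ=atan2(y, x)=-164.7570° <0 so +360° → 195.2430° ≈ 195.2°
Leg 5: φ1=-1.2028722, φ2=-0.6105860, Δφ=0.5922862, Δλ=-0.5054404 rad; a=sin²(Δφ/2)+cosφ1·cosφ2·sin²(Δλ/2)=0.1035905217; c=2·atan2(√a, √(1-a))=0.655375789; dist=6371·c=4175.399 ≈ 4175.4 km; running total=46094.6 km
Leg 5 bearing: y=sinΔλ·cosφ2=-0.39670506, x=cosφ1·sinφ2-sinφ1·cosφ2·cosΔλ=0.46266965; θ=atan2(y, x)=-40.6107° <0 so +360° → 319.3893° ≈ 319.4°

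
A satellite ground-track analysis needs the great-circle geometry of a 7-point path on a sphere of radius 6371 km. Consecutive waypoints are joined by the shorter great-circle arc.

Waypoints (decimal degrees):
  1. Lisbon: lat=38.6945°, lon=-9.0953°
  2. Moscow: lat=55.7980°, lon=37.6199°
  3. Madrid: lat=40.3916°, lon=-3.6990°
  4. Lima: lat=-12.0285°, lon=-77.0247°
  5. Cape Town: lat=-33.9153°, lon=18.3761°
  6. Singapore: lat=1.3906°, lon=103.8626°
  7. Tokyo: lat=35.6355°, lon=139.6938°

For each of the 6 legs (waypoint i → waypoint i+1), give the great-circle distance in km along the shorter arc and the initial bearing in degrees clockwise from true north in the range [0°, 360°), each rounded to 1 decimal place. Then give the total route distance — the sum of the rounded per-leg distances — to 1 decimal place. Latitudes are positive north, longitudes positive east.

Leg 1: dist=3906.2 km, bearing=45.3°
Leg 2: dist=3443.1 km, bearing=257.8°
Leg 3: dist=9505.7 km, bearing=250.0°
Leg 4: dist=9753.4 km, bearing=124.2°
Leg 5: dist=9677.7 km, bearing=86.3°
Leg 6: dist=5305.2 km, bearing=40.0°
Total: 41591.3 km

Leg 1: φ1=0.6753464, φ2=0.9738588, Δφ=0.2985124, Δλ=0.8153341 rad; a=sin²(Δφ/2)+cosφ1·cosφ2·sin²(Δλ/2)=0.0910742250; c=2·atan2(√a, √(1-a))=0.613128924; dist=6371·c=3906.244 ≈ 3906.2 km; running total=3906.2 km
Leg 1 bearing: y=sinΔλ·cosφ2=0.40919224, x=cosφ1·sinφ2-sinφ1·cosφ2·cosΔλ=0.40457454; θ=atan2(y, x)=45.3251° ≈ 45.3°
Leg 2: φ1=0.9738588, φ2=0.7049664, Δφ=-0.2688924, Δλ=-0.7211508 rad; a=sin²(Δφ/2)+cosφ1·cosφ2·sin²(Δλ/2)=0.0712585696; c=2·atan2(√a, √(1-a))=0.540439063; dist=6371·c=3443.137 ≈ 3443.1 km; running total=7349.3 km
Leg 2 bearing: y=sinΔλ·cosφ2=-0.50286798, x=cosφ1·sinφ2-sinφ1·cosφ2·cosΔλ=-0.10884364; θ=atan2(y, x)=-102.2130° <0 so +360° → 257.7870° ≈ 257.8°
Leg 3: φ1=0.7049664, φ2=-0.2099369, Δφ=-0.9149033, Δλ=-1.2797749 rad; a=sin²(Δφ/2)+cosφ1·cosφ2·sin²(Δλ/2)=0.4606529118; c=2·atan2(√a, √(1-a))=1.492020701; dist=6371·c=9505.664 ≈ 9505.7 km; running total=16855.0 km
Leg 3 bearing: y=sinΔλ·cosφ2=-0.93691857, x=cosφ1·sinφ2-sinφ1·cosφ2·cosΔλ=-0.34057424; θ=atan2(y, x)=-109.9764° <0 so +360° → 250.0236° ≈ 250.0°
Leg 4: φ1=-0.2099369, φ2=-0.5919337, Δφ=-0.3819967, Δλ=1.6650581 rad; a=sin²(Δφ/2)+cosφ1·cosφ2·sin²(Δλ/2)=0.4800571776; c=2·atan2(√a, √(1-a))=1.530900099; dist=6371·c=9753.365 ≈ 9753.4 km; running total=26608.4 km
Leg 4 bearing: y=sinΔλ·cosφ2=0.82617926, x=cosφ1·sinφ2-sinφ1·cosφ2·cosΔλ=-0.56199374; θ=atan2(y, x)=124.2248° ≈ 124.2°
Leg 5: φ1=-0.5919337, φ2=0.0242705, Δφ=0.6162042, Δλ=1.4920209 rad; a=sin²(Δφ/2)+cosφ1·cosφ2·sin²(Δλ/2)=0.4741274049; c=2·atan2(√a, √(1-a))=1.519028017; dist=6371·c=9677.727 ≈ 9677.7 km; running total=36286.1 km
Leg 5 bearing: y=sinΔλ·cosφ2=0.99660522, x=cosφ1·sinφ2-sinφ1·cosφ2·cosΔλ=0.06403496; θ=atan2(y, x)=86.3236° ≈ 86.3°
Leg 6: φ1=0.0242705, φ2=0.6219568, Δφ=0.5976863, Δλ=0.6253724 rad; a=sin²(Δφ/2)+cosφ1·cosφ2·sin²(Δλ/2)=0.1635649091; c=2·atan2(√a, √(1-a))=0.832714472; dist=6371·c=5305.224 ≈ 5305.2 km; running total=41591.3 km
Leg 6 bearing: y=sinΔλ·cosφ2=0.47577734, x=cosφ1·sinφ2-sinφ1·cosφ2·cosΔλ=0.56646416; θ=atan2(y, x)=40.0271° ≈ 40.0°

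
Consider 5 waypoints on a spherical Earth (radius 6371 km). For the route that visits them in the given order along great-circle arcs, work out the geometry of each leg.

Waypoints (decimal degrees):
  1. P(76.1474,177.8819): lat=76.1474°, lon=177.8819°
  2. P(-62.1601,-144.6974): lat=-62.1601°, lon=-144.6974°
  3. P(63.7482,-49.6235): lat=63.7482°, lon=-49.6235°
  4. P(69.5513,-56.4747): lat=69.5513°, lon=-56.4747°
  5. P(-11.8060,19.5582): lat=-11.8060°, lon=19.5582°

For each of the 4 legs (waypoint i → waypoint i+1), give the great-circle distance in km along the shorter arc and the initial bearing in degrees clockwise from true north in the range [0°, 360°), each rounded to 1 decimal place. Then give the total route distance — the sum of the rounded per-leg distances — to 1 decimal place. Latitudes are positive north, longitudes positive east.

Leg 1: φ1=1.3290228, φ2=-1.0848984, Δφ=-2.4139213, Δλ=-5.6300709 rad; a=sin²(Δφ/2)+cosφ1·cosφ2·sin²(Δλ/2)=0.8848683577; c=2·atan2(√a, √(1-a))=2.449224938; dist=6371·c=15604.012 ≈ 15604.0 km; running total=15604.0 km
Leg 1 bearing: y=sinΔλ·cosφ2=0.28378007, x=cosφ1·sinφ2-sinφ1·cosφ2·cosΔλ=-0.57181663; θ=atan2(y, x)=153.6058° ≈ 153.6°
Leg 2: φ1=-1.0848984, φ2=1.1126160, Δφ=2.1975144, Δλ=1.6593526 rad; a=sin²(Δφ/2)+cosφ1·cosφ2·sin²(Δλ/2)=0.9056606750; c=2·atan2(√a, √(1-a))=2.517205172; dist=6371·c=16037.114 ≈ 16037.1 km; running total=31641.1 km
Leg 2 bearing: y=sinΔλ·cosφ2=0.44058363, x=cosφ1·sinφ2-sinφ1·cosφ2·cosΔλ=0.38424437; θ=atan2(y, x)=48.9075° ≈ 48.9°
Leg 3: φ1=1.1126160, φ2=1.2138992, Δφ=0.1012832, Δλ=-0.1195760 rad; a=sin²(Δφ/2)+cosφ1·cosφ2·sin²(Δλ/2)=0.0031141117; c=2·atan2(√a, √(1-a))=0.111666462; dist=6371·c=711.427 ≈ 711.4 km; running total=32352.5 km
Leg 3 bearing: y=sinΔλ·cosφ2=-0.04167661, x=cosφ1·sinφ2-sinφ1·cosφ2·cosΔλ=0.10334755; θ=atan2(y, x)=-21.9626° <0 so +360° → 338.0374° ≈ 338.0°
Leg 4: φ1=1.2138992, φ2=-0.2060536, Δφ=-1.4199528, Δλ=1.3270244 rad; a=sin²(Δφ/2)+cosφ1·cosφ2·sin²(Δλ/2)=0.5545822153; c=2·atan2(√a, √(1-a))=1.680178745; dist=6371·c=10704.419 ≈ 10704.4 km; running total=43056.9 km
Leg 4 bearing: y=sinΔλ·cosφ2=0.94990588, x=cosφ1·sinφ2-sinφ1·cosφ2·cosΔλ=-0.29285141; θ=atan2(y, x)=107.1343° ≈ 107.1°

Leg 1: dist=15604.0 km, bearing=153.6°
Leg 2: dist=16037.1 km, bearing=48.9°
Leg 3: dist=711.4 km, bearing=338.0°
Leg 4: dist=10704.4 km, bearing=107.1°
Total: 43056.9 km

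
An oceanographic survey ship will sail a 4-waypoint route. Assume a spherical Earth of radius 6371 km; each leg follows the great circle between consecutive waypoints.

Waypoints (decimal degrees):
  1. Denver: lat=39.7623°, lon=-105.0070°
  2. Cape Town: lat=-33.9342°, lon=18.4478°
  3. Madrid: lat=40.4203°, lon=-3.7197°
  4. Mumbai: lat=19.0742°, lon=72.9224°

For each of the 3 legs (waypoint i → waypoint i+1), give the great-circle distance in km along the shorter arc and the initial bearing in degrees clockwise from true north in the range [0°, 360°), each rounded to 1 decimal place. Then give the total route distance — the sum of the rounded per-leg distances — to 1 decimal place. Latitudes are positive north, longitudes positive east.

Leg 1: φ1=0.6939831, φ2=-0.5922635, Δφ=-1.2862466, Δλ=2.1546927 rad; a=sin²(Δφ/2)+cosφ1·cosφ2·sin²(Δλ/2)=0.8543232721; c=2·atan2(√a, √(1-a))=2.358374422; dist=6371·c=15025.203 ≈ 15025.2 km; running total=15025.2 km
Leg 1 bearing: y=sinΔλ·cosφ2=0.69221878, x=cosφ1·sinφ2-sinφ1·cosφ2·cosΔλ=-0.13657686; θ=atan2(y, x)=101.1613° ≈ 101.2°
Leg 2: φ1=-0.5922635, φ2=0.7054673, Δφ=1.2977308, Δλ=-0.3868959 rad; a=sin²(Δφ/2)+cosφ1·cosφ2·sin²(Δλ/2)=0.3885016798; c=2·atan2(√a, √(1-a))=1.345908884; dist=6371·c=8574.786 ≈ 8574.8 km; running total=23600.0 km
Leg 2 bearing: y=sinΔλ·cosφ2=-0.28725358, x=cosφ1·sinφ2-sinφ1·cosφ2·cosΔλ=0.93153523; θ=atan2(y, x)=-17.1380° <0 so +360° → 342.8620° ≈ 342.9°
Leg 3: φ1=0.7054673, φ2=0.3329076, Δφ=-0.3725597, Δλ=1.3376570 rad; a=sin²(Δφ/2)+cosφ1·cosφ2·sin²(Δλ/2)=0.3109403208; c=2·atan2(√a, √(1-a))=1.183032339; dist=6371·c=7537.099 ≈ 7537.1 km; running total=31137.1 km
Leg 3 bearing: y=sinΔλ·cosφ2=0.91952744, x=cosφ1·sinφ2-sinφ1·cosφ2·cosΔλ=0.10721496; θ=atan2(y, x)=83.3495° ≈ 83.3°

Leg 1: dist=15025.2 km, bearing=101.2°
Leg 2: dist=8574.8 km, bearing=342.9°
Leg 3: dist=7537.1 km, bearing=83.3°
Total: 31137.1 km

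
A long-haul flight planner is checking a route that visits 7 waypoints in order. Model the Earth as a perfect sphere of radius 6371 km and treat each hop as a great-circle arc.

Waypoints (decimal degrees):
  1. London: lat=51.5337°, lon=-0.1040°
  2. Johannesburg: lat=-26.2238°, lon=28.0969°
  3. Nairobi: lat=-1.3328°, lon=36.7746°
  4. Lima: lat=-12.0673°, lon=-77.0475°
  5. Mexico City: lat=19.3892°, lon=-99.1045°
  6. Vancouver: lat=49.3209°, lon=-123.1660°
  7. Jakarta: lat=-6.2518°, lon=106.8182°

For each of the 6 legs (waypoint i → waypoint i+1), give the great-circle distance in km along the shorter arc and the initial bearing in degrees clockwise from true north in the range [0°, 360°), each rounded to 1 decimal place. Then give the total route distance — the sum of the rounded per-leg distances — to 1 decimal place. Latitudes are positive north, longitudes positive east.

Leg 1: φ1=0.8994327, φ2=-0.4576917, Δφ=-1.3571244, Δλ=0.4921986 rad; a=sin²(Δφ/2)+cosφ1·cosφ2·sin²(Δλ/2)=0.4270952667; c=2·atan2(√a, √(1-a))=1.424465193; dist=6371·c=9075.268 ≈ 9075.3 km; running total=9075.3 km
Leg 1 bearing: y=sinΔλ·cosφ2=0.42392585, x=cosφ1·sinφ2-sinφ1·cosφ2·cosΔλ=-0.89388281; θ=atan2(y, x)=154.6273° ≈ 154.6°
Leg 2: φ1=-0.4576917, φ2=-0.0232617, Δφ=0.4344299, Δλ=0.1514544 rad; a=sin²(Δφ/2)+cosφ1·cosφ2·sin²(Δλ/2)=0.0515780912; c=2·atan2(√a, √(1-a))=0.458214320; dist=6371·c=2919.283 ≈ 2919.3 km; running total=11994.6 km
Leg 2 bearing: y=sinΔλ·cosφ2=0.15083526, x=cosφ1·sinφ2-sinφ1·cosφ2·cosΔλ=0.41583638; θ=atan2(y, x)=19.9371° ≈ 19.9°
Leg 3: φ1=-0.0232617, φ2=-0.2106141, Δφ=-0.1873524, Δλ=-1.9865704 rad; a=sin²(Δφ/2)+cosφ1·cosφ2·sin²(Δλ/2)=0.6950017986; c=2·atan2(√a, √(1-a))=1.971431826; dist=6371·c=12559.992 ≈ 12560.0 km; running total=24554.6 km
Leg 3 bearing: y=sinΔλ·cosφ2=-0.89458926, x=cosφ1·sinφ2-sinφ1·cosφ2·cosΔλ=-0.21819086; θ=atan2(y, x)=-103.7069° <0 so +360° → 256.2931° ≈ 256.3°
Leg 4: φ1=-0.2106141, φ2=0.3384054, Δφ=0.5490195, Δλ=-0.3849673 rad; a=sin²(Δφ/2)+cosφ1·cosφ2·sin²(Δλ/2)=0.1072380979; c=2·atan2(√a, √(1-a))=0.667254213; dist=6371·c=4251.077 ≈ 4251.1 km; running total=28805.7 km
Leg 4 bearing: y=sinΔλ·cosφ2=-0.35423078, x=cosφ1·sinφ2-sinφ1·cosφ2·cosΔλ=0.50741788; θ=atan2(y, x)=-34.9191° <0 so +360° → 325.0809° ≈ 325.1°
Leg 5: φ1=0.3384054, φ2=0.8608121, Δφ=0.5224067, Δλ=-0.4199524 rad; a=sin²(Δφ/2)+cosφ1·cosφ2·sin²(Δλ/2)=0.0934024261; c=2·atan2(√a, √(1-a))=0.621175053; dist=6371·c=3957.506 ≈ 3957.5 km; running total=32763.2 km
Leg 5 bearing: y=sinΔλ·cosφ2=-0.26575883, x=cosφ1·sinφ2-sinφ1·cosφ2·cosΔλ=0.51777012; θ=atan2(y, x)=-27.1703° <0 so +360° → 332.8297° ≈ 332.8°
Leg 6: φ1=0.8608121, φ2=-0.1091145, Δφ=-0.9699266, Δλ=4.0139815 rad; a=sin²(Δφ/2)+cosφ1·cosφ2·sin²(Δλ/2)=0.7496067042; c=2·atan2(√a, √(1-a))=2.093487063; dist=6371·c=13337.606 ≈ 13337.6 km; running total=46100.8 km
Leg 6 bearing: y=sinΔλ·cosφ2=-0.76131248, x=cosφ1·sinφ2-sinφ1·cosφ2·cosΔλ=0.41375026; θ=atan2(y, x)=-61.4773° <0 so +360° → 298.5227° ≈ 298.5°

Leg 1: dist=9075.3 km, bearing=154.6°
Leg 2: dist=2919.3 km, bearing=19.9°
Leg 3: dist=12560.0 km, bearing=256.3°
Leg 4: dist=4251.1 km, bearing=325.1°
Leg 5: dist=3957.5 km, bearing=332.8°
Leg 6: dist=13337.6 km, bearing=298.5°
Total: 46100.8 km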